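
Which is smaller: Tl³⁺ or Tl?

Tl³⁺

Forming Tl³⁺ removes 3 electrons from Tl. Fewer electrons for the same nuclear charge means less shielding and a higher Z_eff on the remaining electrons, and for main-group metals the entire outer shell is lost.
A cation is smaller than its parent atom: Tl³⁺ < Tl.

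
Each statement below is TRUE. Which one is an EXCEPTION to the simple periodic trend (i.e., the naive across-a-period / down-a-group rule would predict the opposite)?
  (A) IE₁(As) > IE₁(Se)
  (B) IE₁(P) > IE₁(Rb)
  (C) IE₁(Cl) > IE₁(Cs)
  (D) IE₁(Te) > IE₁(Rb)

The general trend: IE₁ increases across a period and decreases down a group.
(A) As (period 4, group 15) vs Se (period 4, group 16): the stated order contradicts the simple trend.
(B) P (period 3, group 15) vs Rb (period 5, group 1): the stated order agrees with the simple trend.
(C) Cl (period 3, group 17) vs Cs (period 6, group 1): the stated order agrees with the simple trend.
(D) Te (period 5, group 16) vs Rb (period 5, group 1): the stated order agrees with the simple trend.
The exception is (A): Se (4p⁴) ionizes more easily than half-filled As (4p³).

(A)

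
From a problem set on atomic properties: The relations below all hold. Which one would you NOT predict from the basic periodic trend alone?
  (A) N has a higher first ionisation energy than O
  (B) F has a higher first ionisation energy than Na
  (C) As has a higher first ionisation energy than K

(A)

The general trend: first ionisation energy increases across a period and decreases down a group.
(A) N (period 2, group 15) vs O (period 2, group 16): the stated order contradicts the simple trend.
(B) F (period 2, group 17) vs Na (period 3, group 1): the stated order agrees with the simple trend.
(C) As (period 4, group 15) vs K (period 4, group 1): the stated order agrees with the simple trend.
The exception is (A): pairing an electron in O's 2p⁴ costs repulsion energy, so O ionizes more easily than half-filled N (2p³).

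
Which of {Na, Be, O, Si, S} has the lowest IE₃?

Si

After 2 electrons have been removed, what remains? Na²⁺ is already 1 electron into the core; Be²⁺ is the bare [He] core; O²⁺ still has 4 valence electrons; Si²⁺ still has 2 valence electrons; S²⁺ still has 4 valence electrons.
Pulling an electron out of a noble-gas core costs far more than removing a remaining valence electron, so Na and Be sit at the high end of IE_3.
Valence configurations: O²⁺ [He]2s²2p², Si²⁺ [Ne]3s², S²⁺ [Ne]3s²3p².
Approximate IE_3 values (kJ/mol): Na 6910, Be 14849, O 5300, Si 3232, S 3357.
Overall IE_3 order: Si < S < O < Na < Be.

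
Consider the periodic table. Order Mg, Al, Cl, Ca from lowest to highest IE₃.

After 2 electrons have been removed, what remains? Mg²⁺ is the bare [Ne] core; Al²⁺ still has 1 valence electron; Cl²⁺ still has 5 valence electrons; Ca²⁺ is the bare [Ar] core.
Breaking into a closed-shell core is much more expensive than removing a leftover valence electron — Ca and Mg have the largest IE_3 here.
Valence configurations: Al²⁺ [Ne]3s¹, Cl²⁺ [Ne]3s²3p³.
Approximate IE_3 values (kJ/mol): Mg 7733, Al 2745, Cl 3822, Ca 4912.
Hence IE_3: Al < Cl < Ca < Mg.

Al < Cl < Ca < Mg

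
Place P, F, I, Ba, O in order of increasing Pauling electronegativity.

O is in period 2, group 16; F is in period 2, group 17; P is in period 3, group 15; I is in period 5, group 17; Ba is in period 6, group 2.
Electronegativity increases across a period and decreases down a group, tracking effective nuclear charge and atomic size.
These span different periods and groups, so the two trends combine.
P > Ba: both effects reinforce here, so P is clearly the higher of the two.
I > P: the two effects oppose for this pair; the across-period effect wins (2.66 vs 2.19).
O > I: period and group pull opposite ways; the down-group shift dominates (3.44 vs 2.66).
F > O: F lies to the right of O in period 2, so the across-period effect alone puts F higher.
Tabulated electronegativity (Pauling): O 3.44, F 3.98, P 2.19, I 2.66, Ba 0.89.
So from lowest to highest: Ba < P < I < O < F.

Ba < P < I < O < F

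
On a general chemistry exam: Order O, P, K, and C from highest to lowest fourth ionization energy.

IE_4 is the cost of taking one more electron from the +3 cation: O³⁺ still has 3 valence electrons; P³⁺ still has 2 valence electrons; K³⁺ is already 2 electrons into the core; C³⁺ still has 1 valence electron.
Usually core removal costs more than valence removal, but here the competition is close: a tightly held n=2 valence electron can cost more to remove than an n=3 core electron, so the actual values have to decide it.
Valence configurations: O³⁺ [He]2s²2p¹, P³⁺ [Ne]3s², C³⁺ [He]2s¹.
Tabulated IE_4 (kJ/mol): O 7469, P 4964, K 5877, C 6223.
Overall IE_4 order: P < K < C < O.

O > C > K > P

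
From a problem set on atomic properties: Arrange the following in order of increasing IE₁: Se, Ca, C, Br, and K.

Across a period the outer electron is held more tightly (higher IE₁); down a group it sits in a higher shell, more shielded, and comes off more easily.
Neither a single period nor a single group — weigh both effects.
Ca > K: both are in period 4; the period trend gives Ca the larger value.
Se > Ca: Se lies to the right of Ca in period 4, so the across-period effect alone puts Se higher.
C > Se: the two effects oppose for this pair; the down-group effect wins (1086 vs 941 kJ/mol).
Br > C: the two effects oppose for this pair; the across-period effect wins (1140 vs 1086 kJ/mol).
Tabulated first ionization energy (kJ/mol): C 1086, K 419, Ca 590, Se 941, Br 1140.
So from lowest to highest: K < Ca < Se < C < Br.

K, Ca, Se, C, Br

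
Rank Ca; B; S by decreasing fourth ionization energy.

B > Ca > S

Consider each +3 ion: Ca³⁺ is already 1 electron into the core; B³⁺ is the bare [He] core; S³⁺ still has 3 valence electrons.
Core electrons are held far more tightly than valence electrons, so Ca and B top the IE_4 order.
The numbers (kJ/mol): Ca 6491, B 25026, S 4556.
Hence IE_4: S < Ca < B.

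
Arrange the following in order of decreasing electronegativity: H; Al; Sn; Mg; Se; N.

N > Se > H > Sn > Al > Mg

H is in period 1, group 1; N is in period 2, group 15; Mg is in period 3, group 2; Al is in period 3, group 13; Se is in period 4, group 16; Sn is in period 5, group 14.
Electronegativity increases across a period and decreases down a group, tracking effective nuclear charge and atomic size.
These span different periods and groups, so the two trends combine.
Al > Mg: Al lies to the right of Mg in period 3, so the across-period effect alone puts Al higher.
Sn > Al: the two effects oppose for this pair; the across-period effect wins (1.96 vs 1.61).
H > Sn: period and group pull opposite ways; the down-group shift dominates (2.20 vs 1.96).
Se > H: period and group pull opposite ways; the across-period shift dominates (2.55 vs 2.20).
N > Se: period and group pull opposite ways; the down-group shift dominates (3.04 vs 2.55).
For reference (Pauling): H 2.20, N 3.04, Mg 1.31, Al 1.61, Se 2.55, Sn 1.96.
So from highest to lowest: N > Se > H > Sn > Al > Mg.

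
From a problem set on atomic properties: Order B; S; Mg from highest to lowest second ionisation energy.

After 1 electron has been removed, what remains? B⁺ still has 2 valence electrons; S⁺ still has 5 valence electrons; Mg⁺ still has 1 valence electron.
All are still removing valence electrons, so compare the +1 ions as you would atoms: IE_2 generally rises across a period (higher Z_eff) and falls down a group (larger shell), subject to the usual subshell exceptions.
Valence configurations: B⁺ [He]2s², S⁺ [Ne]3s²3p³, Mg⁺ [Ne]3s¹.
The numbers (kJ/mol): B 2427, S 2252, Mg 1451.
Overall IE_2 order: Mg < S < B.

B, S, Mg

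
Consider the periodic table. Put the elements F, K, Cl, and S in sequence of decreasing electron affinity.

Atoms with high Z_eff and room in the valence shell (especially the halogens) have the most exothermic electron affinities.
These span different periods and groups, so the two trends combine.
S > K: relative to K, both the across-period and down-group shifts push S's electron affinity up.
F > S: relative to S, both the across-period and down-group shifts push F's electron affinity up.
Cl > F: this pair runs against the simple trend — see the exception note.
Note the exception: Cl has a higher electron affinity than F, contrary to the simple trend — F's small 2p subshell makes the incoming electron feel strong e⁻–e⁻ repulsion, so Cl actually releases more energy on gaining an electron.
For reference (kJ/mol): F 328, S 200, Cl 349, K 48.
So from highest to lowest: Cl > F > S > K.

Cl > F > S > K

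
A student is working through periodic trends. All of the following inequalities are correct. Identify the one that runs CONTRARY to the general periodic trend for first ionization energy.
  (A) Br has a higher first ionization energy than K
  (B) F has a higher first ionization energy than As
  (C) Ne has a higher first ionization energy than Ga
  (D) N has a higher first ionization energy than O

(D)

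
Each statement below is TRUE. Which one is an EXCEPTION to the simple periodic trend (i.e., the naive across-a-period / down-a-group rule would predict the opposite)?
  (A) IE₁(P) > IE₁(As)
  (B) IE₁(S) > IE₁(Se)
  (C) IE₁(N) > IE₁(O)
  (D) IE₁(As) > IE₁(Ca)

The general trend: first ionisation energy increases across a period and decreases down a group.
(A) P (period 3, group 15) vs As (period 4, group 15): the stated order agrees with the simple trend.
(B) S (period 3, group 16) vs Se (period 4, group 16): the stated order agrees with the simple trend.
(C) N (period 2, group 15) vs O (period 2, group 16): the stated order contradicts the simple trend.
(D) As (period 4, group 15) vs Ca (period 4, group 2): the stated order agrees with the simple trend.
The exception is (C): pairing an electron in O's 2p⁴ costs repulsion energy, so O ionizes more easily than half-filled N (2p³).

(C)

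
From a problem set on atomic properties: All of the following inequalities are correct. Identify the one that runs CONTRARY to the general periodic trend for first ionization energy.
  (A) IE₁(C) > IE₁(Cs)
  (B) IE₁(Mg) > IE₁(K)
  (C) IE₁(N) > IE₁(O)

The general trend: first ionization energy increases across a period and decreases down a group.
(A) C (period 2, group 14) vs Cs (period 6, group 1): the stated order agrees with the simple trend.
(B) Mg (period 3, group 2) vs K (period 4, group 1): the stated order agrees with the simple trend.
(C) N (period 2, group 15) vs O (period 2, group 16): the stated order contradicts the simple trend.
The exception is (C): pairing an electron in O's 2p⁴ costs repulsion energy, so O ionizes more easily than half-filled N (2p³).

(C)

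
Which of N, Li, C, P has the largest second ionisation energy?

After 1 electron has been removed, what remains? N⁺ still has 4 valence electrons; Li⁺ is the bare [He] core; C⁺ still has 3 valence electrons; P⁺ still has 4 valence electrons.
Pulling an electron out of a noble-gas core costs far more than removing a remaining valence electron, so Li sits at the high end of IE_2.
Valence configurations: N⁺ [He]2s²2p², C⁺ [He]2s²2p¹, P⁺ [Ne]3s²3p².
The numbers (kJ/mol): N 2856, Li 7298, C 2353, P 1907.
So the second ionization energies run P < C < N < Li.

Li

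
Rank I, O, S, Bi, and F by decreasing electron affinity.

O is in period 2, group 16; F is in period 2, group 17; S is in period 3, group 16; I is in period 5, group 17; Bi is in period 6, group 15.
EA tends to increase across a period and decrease down a group, though the pattern is less regular than for IE or radius.
These span different periods and groups, so the two trends combine.
O > Bi: both effects reinforce here, so O is clearly the higher of the two.
S > O: this pair runs against the simple trend — see the exception note.
I > S: period and group pull opposite ways; the across-period shift dominates (295 vs 200 kJ/mol).
F > I: they share group 17; the group trend gives F the larger value.
Note the exception: S has a higher electron affinity than O, contrary to the simple trend — the compact 2p subshell of O repels the added electron more than S's larger 3p does.
For reference (kJ/mol): O 141, F 328, S 200, I 295, Bi 91.
So from highest to lowest: F > I > S > O > Bi.

F, I, S, O, Bi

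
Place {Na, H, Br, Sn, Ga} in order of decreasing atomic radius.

Radius decreases left→right (rising Z_eff, same n) and increases top→bottom (higher n).
Here both period and group differ, so the two effects have to be weighed against each other.
Br > H: period and group pull opposite ways; the down-group shift dominates (114 vs 32 pm).
Ga > Br: Ga lies to the left of Br in period 4, so the across-period effect alone puts Ga larger.
Sn > Ga: period and group pull opposite ways; the down-group shift dominates (140 vs 124 pm).
Na > Sn: period and group pull opposite ways; the across-period shift dominates (155 vs 140 pm).
For reference (pm): H 32, Na 155, Ga 124, Br 114, Sn 140.
So from largest to smallest: Na > Sn > Ga > Br > H.

Na, Sn, Ga, Br, H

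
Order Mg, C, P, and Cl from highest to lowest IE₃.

Mg > C > Cl > P

After 2 electrons have been removed, what remains? Mg²⁺ is the bare [Ne] core; C²⁺ still has 2 valence electrons; P²⁺ still has 3 valence electrons; Cl²⁺ still has 5 valence electrons.
Breaking into a closed-shell core is much more expensive than removing a leftover valence electron — Mg has the largest IE_3 here.
Valence configurations: C²⁺ [He]2s², P²⁺ [Ne]3s²3p¹, Cl²⁺ [Ne]3s²3p³.
Tabulated IE_3 (kJ/mol): Mg 7733, C 4620, P 2914, Cl 3822.
So the third ionization energies run P < Cl < C < Mg.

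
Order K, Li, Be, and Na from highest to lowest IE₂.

Li > Na > K > Be

Consider each +1 ion: K⁺ is the bare [Ar] core; Li⁺ is the bare [He] core; Be⁺ still has 1 valence electron; Na⁺ is the bare [Ne] core.
Pulling an electron out of a noble-gas core costs far more than removing a remaining valence electron, so K, Na and Li sit at the high end of IE_2.
The numbers (kJ/mol): K 3052, Li 7298, Be 1757, Na 4562.
So the second ionization energies run Be < K < Na < Li.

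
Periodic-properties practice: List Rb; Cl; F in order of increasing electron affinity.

Rb, F, Cl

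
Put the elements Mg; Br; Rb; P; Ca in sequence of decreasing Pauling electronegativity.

Br > P > Mg > Ca > Rb

Mg is in period 3, group 2; P is in period 3, group 15; Ca is in period 4, group 2; Br is in period 4, group 17; Rb is in period 5, group 1.
Smaller atoms with higher effective nuclear charge are more electronegative.
These span different periods and groups, so the two trends combine.
Ca > Rb: relative to Rb, both the across-period and down-group shifts push Ca's electronegativity up.
Mg > Ca: Mg sits above Ca in group 2, so the down-group effect alone puts Mg higher.
P > Mg: both are in period 3; the period trend gives P the larger value.
Br > P: period and group pull opposite ways; the across-period shift dominates (2.96 vs 2.19).
For reference (Pauling): Mg 1.31, P 2.19, Ca 1.00, Br 2.96, Rb 0.82.
So from highest to lowest: Br > P > Mg > Ca > Rb.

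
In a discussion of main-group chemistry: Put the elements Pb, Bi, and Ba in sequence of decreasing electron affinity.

Atoms with high Z_eff and room in the valence shell (especially the halogens) have the most exothermic electron affinities.
All lie in period 6, so electron affinity increases left to right.
So from highest to lowest: Bi > Pb > Ba.

Bi, Pb, Ba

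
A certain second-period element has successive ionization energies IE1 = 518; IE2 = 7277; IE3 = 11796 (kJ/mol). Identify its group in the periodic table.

Group 1

Look for the largest jump between consecutive ionization energies: IE2/IE1 ≈ 14.0, far larger than any earlier ratio.
That jump marks the point where a core electron is being removed. So the atom has 1 valence electron.
A main-group element with 1 valence electron is in group 1.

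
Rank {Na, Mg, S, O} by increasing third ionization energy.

S < O < Na < Mg

After 2 electrons have been removed, what remains? Na²⁺ is already 1 electron into the core; Mg²⁺ is the bare [Ne] core; S²⁺ still has 4 valence electrons; O²⁺ still has 4 valence electrons.
Breaking into a closed-shell core is much more expensive than removing a leftover valence electron — Na and Mg have the largest IE_3 here.
Valence configurations: S²⁺ [Ne]3s²3p², O²⁺ [He]2s²2p².
Tabulated IE_3 (kJ/mol): Na 6910, Mg 7733, S 3357, O 5300.
Putting it together, IE_3: S < O < Na < Mg.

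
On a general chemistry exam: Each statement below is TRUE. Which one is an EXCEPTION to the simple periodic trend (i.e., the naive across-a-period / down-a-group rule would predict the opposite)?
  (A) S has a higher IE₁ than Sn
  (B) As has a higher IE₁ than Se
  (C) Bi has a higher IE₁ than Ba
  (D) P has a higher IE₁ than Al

(B)

The general trend: IE₁ increases across a period and decreases down a group.
(A) S (period 3, group 16) vs Sn (period 5, group 14): the stated order agrees with the simple trend.
(B) As (period 4, group 15) vs Se (period 4, group 16): the stated order contradicts the simple trend.
(C) Bi (period 6, group 15) vs Ba (period 6, group 2): the stated order agrees with the simple trend.
(D) P (period 3, group 15) vs Al (period 3, group 13): the stated order agrees with the simple trend.
The exception is (B): Se (4p⁴) ionizes more easily than half-filled As (4p³).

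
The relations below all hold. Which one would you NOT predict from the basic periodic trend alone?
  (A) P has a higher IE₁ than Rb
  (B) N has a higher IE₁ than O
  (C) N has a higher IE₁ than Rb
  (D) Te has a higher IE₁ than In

(B)

The general trend: IE₁ increases across a period and decreases down a group.
(A) P (period 3, group 15) vs Rb (period 5, group 1): the stated order agrees with the simple trend.
(B) N (period 2, group 15) vs O (period 2, group 16): the stated order contradicts the simple trend.
(C) N (period 2, group 15) vs Rb (period 5, group 1): the stated order agrees with the simple trend.
(D) Te (period 5, group 16) vs In (period 5, group 13): the stated order agrees with the simple trend.
The exception is (B): pairing an electron in O's 2p⁴ costs repulsion energy, so O ionizes more easily than half-filled N (2p³).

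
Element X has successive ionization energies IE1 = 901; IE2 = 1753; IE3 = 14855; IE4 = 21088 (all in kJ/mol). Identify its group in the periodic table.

Group 2

Look for the largest jump between consecutive ionization energies: IE3/IE2 ≈ 8.5, far larger than any earlier ratio.
That jump marks the point where a core electron is being removed. So the atom has 2 valence electrons.
A main-group element with 2 valence electrons is in group 2.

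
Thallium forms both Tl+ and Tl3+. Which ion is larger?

Tl+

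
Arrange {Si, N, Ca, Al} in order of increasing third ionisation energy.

Al < Si < N < Ca

Consider each +2 ion: Si²⁺ still has 2 valence electrons; N²⁺ still has 3 valence electrons; Ca²⁺ is the bare [Ar] core; Al²⁺ still has 1 valence electron.
Core electrons are held far more tightly than valence electrons, so Ca tops the IE_3 order.
Valence configurations: Si²⁺ [Ne]3s², N²⁺ [He]2s²2p¹, Al²⁺ [Ne]3s¹.
Approximate IE_3 values (kJ/mol): Si 3232, N 4578, Ca 4912, Al 2745.
Putting it together, IE_3: Al < Si < N < Ca.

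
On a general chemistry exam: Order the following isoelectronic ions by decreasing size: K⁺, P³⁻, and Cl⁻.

All of these have 18 electrons, so size is governed by nuclear charge alone: the more protons, the stronger the pull on the same electron cloud, and the smaller the ion.
Nuclear charges: K⁺ (Z=19), Cl⁻ (Z=17), P³⁻ (Z=15).
Largest to smallest: P³⁻ > Cl⁻ > K⁺.

P³⁻, Cl⁻, K⁺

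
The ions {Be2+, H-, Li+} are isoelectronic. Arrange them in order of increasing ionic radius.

Be2+, Li+, H-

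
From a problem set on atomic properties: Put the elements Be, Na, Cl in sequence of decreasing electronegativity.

Cl > Be > Na

Be is in period 2, group 2; Na is in period 3, group 1; Cl is in period 3, group 17.
Atoms toward the upper right of the periodic table pull bonding electrons most strongly.
These span different periods and groups, so the two trends combine.
Be > Na: relative to Na, both the across-period and down-group shifts push Be's electronegativity up.
Cl > Be: period and group pull opposite ways; the across-period shift dominates (3.16 vs 1.57).
Approximate values (Pauling): Be 1.57, Na 0.93, Cl 3.16.
So from highest to lowest: Cl > Be > Na.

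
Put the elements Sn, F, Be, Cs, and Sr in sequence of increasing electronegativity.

Cs < Sr < Be < Sn < F

Be is in period 2, group 2; F is in period 2, group 17; Sr is in period 5, group 2; Sn is in period 5, group 14; Cs is in period 6, group 1.
Atoms toward the upper right of the periodic table pull bonding electrons most strongly.
These span different periods and groups, so the two trends combine.
Sr > Cs: both effects reinforce here, so Sr is clearly the higher of the two.
Be > Sr: they share group 2; the group trend gives Be the larger value.
Sn > Be: the two effects oppose for this pair; the across-period effect wins (1.96 vs 1.57).
F > Sn: both effects reinforce here, so F is clearly the higher of the two.
Approximate values (Pauling): Be 1.57, F 3.98, Sr 0.95, Sn 1.96, Cs 0.79.
So from lowest to highest: Cs < Sr < Be < Sn < F.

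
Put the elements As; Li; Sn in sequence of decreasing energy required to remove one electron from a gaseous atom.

As > Sn > Li

Removing the outermost electron gets harder across a period and easier down a group.
Neither a single period nor a single group — weigh both effects.
Sn > Li: the two effects oppose for this pair; the across-period effect wins (709 vs 520 kJ/mol).
As > Sn: both effects reinforce here, so As is clearly the higher of the two.
Tabulated first ionization energy (kJ/mol): Li 520, As 947, Sn 709.
So from highest to lowest: As > Sn > Li.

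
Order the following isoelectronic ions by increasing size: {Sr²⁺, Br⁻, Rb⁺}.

Sr²⁺ < Rb⁺ < Br⁻

All of these have 36 electrons, so size is governed by nuclear charge alone: the more protons, the stronger the pull on the same electron cloud, and the smaller the ion.
Nuclear charges: Sr²⁺ (Z=38), Rb⁺ (Z=37), Br⁻ (Z=35).
Smallest to largest: Sr²⁺ < Rb⁺ < Br⁻.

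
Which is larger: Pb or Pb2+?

Pb

Forming Pb2+ removes 2 electrons from Pb. Fewer electrons for the same nuclear charge means less shielding and a higher Z_eff on the remaining electrons.
A cation is smaller than its parent atom: Pb2+ < Pb.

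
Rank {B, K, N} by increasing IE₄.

The fourth ionization energy removes an electron from the +3 ion. For each element: B³⁺ is the bare [He] core; K³⁺ is already 2 electrons into the core; N³⁺ still has 2 valence electrons.
Usually core removal costs more than valence removal, but here the competition is close: a tightly held n=2 valence electron can cost more to remove than an n=3 core electron, so the actual values have to decide it.
The numbers (kJ/mol): B 25026, K 5877, N 7475.
So the fourth ionization energies run K < N < B.

K < N < B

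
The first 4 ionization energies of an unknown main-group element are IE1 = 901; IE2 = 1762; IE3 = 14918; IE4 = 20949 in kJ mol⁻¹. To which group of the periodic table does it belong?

Group 2

Look for the largest jump between consecutive ionization energies: IE3/IE2 ≈ 8.5, far larger than any earlier ratio.
That jump marks the point where a core electron is being removed. So the atom has 2 valence electrons.
A main-group element with 2 valence electrons is in group 2.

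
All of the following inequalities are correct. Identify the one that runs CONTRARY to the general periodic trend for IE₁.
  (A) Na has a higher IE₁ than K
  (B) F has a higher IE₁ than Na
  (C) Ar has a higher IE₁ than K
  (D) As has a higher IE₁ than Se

(D)

The general trend: IE₁ increases across a period and decreases down a group.
(A) Na (period 3, group 1) vs K (period 4, group 1): the stated order agrees with the simple trend.
(B) F (period 2, group 17) vs Na (period 3, group 1): the stated order agrees with the simple trend.
(C) Ar (period 3, group 18) vs K (period 4, group 1): the stated order agrees with the simple trend.
(D) As (period 4, group 15) vs Se (period 4, group 16): the stated order contradicts the simple trend.
The exception is (D): Se (4p⁴) ionizes more easily than half-filled As (4p³).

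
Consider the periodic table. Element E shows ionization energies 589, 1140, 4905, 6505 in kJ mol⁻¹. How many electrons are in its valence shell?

2

Look for the largest jump between consecutive ionization energies: IE3/IE2 ≈ 4.3, far larger than any earlier ratio.
That jump marks the point where a core electron is being removed. So the atom has 2 valence electrons.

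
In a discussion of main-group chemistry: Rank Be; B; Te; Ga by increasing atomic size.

Be is in period 2, group 2; B is in period 2, group 13; Ga is in period 4, group 13; Te is in period 5, group 16.
Atomic radius shrinks across a period as nuclear charge pulls the same shell inward, and grows down a group as new shells are added.
These span different periods and groups, so the two trends combine.
Be > B: Be lies to the left of B in period 2, so the across-period effect alone puts Be larger.
Ga > Be: the two effects oppose for this pair; the down-group effect wins (124 vs 102 pm).
Te > Ga: period and group pull opposite ways; the down-group shift dominates (136 vs 124 pm).
Tabulated atomic radius (pm): Be 102, B 85, Ga 124, Te 136.
So from smallest to largest: B < Be < Ga < Te.

B, Be, Ga, Te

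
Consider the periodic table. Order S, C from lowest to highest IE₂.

S < C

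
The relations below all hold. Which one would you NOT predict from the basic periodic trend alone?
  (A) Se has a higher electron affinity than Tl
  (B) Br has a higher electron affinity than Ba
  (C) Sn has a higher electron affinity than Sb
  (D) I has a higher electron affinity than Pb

(C)

The general trend: electron affinity increases across a period and decreases down a group.
(A) Se (period 4, group 16) vs Tl (period 6, group 13): the stated order agrees with the simple trend.
(B) Br (period 4, group 17) vs Ba (period 6, group 2): the stated order agrees with the simple trend.
(C) Sn (period 5, group 14) vs Sb (period 5, group 15): the stated order contradicts the simple trend.
(D) I (period 5, group 17) vs Pb (period 6, group 14): the stated order agrees with the simple trend.
The exception is (C): adding an electron to Sb's half-filled 5p³ is unfavourable, so Sn has the more exothermic EA.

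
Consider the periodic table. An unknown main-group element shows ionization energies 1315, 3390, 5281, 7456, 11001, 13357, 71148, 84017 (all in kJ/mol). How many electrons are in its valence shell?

6

Look for the largest jump between consecutive ionization energies: IE7/IE6 ≈ 5.3, far larger than any earlier ratio.
That jump marks the point where a core electron is being removed. So the atom has 6 valence electrons.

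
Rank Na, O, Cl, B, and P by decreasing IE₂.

Na, O, B, Cl, P

The second ionization energy removes an electron from the +1 ion. For each element: Na⁺ is the bare [Ne] core; O⁺ still has 5 valence electrons; Cl⁺ still has 6 valence electrons; B⁺ still has 2 valence electrons; P⁺ still has 4 valence electrons.
Breaking into a closed-shell core is much more expensive than removing a leftover valence electron — Na has the largest IE_2 here.
Valence configurations: O⁺ [He]2s²2p³, Cl⁺ [Ne]3s²3p⁴, B⁺ [He]2s², P⁺ [Ne]3s²3p².
Approximate IE_2 values (kJ/mol): Na 4562, O 3388, Cl 2298, B 2427, P 1907.
Hence IE_2: P < Cl < B < O < Na.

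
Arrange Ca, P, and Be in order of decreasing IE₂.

P > Be > Ca

IE_2 is the cost of taking one more electron from the +1 cation: Ca⁺ still has 1 valence electron; P⁺ still has 4 valence electrons; Be⁺ still has 1 valence electron.
All are still removing valence electrons, so compare the +1 ions as you would atoms: IE_2 generally rises across a period (higher Z_eff) and falls down a group (larger shell), subject to the usual subshell exceptions.
Valence configurations: Ca⁺ [Ar]4s¹, P⁺ [Ne]3s²3p², Be⁺ [He]2s¹.
Tabulated IE_2 (kJ/mol): Ca 1145, P 1907, Be 1757.
Putting it together, IE_2: Ca < Be < P.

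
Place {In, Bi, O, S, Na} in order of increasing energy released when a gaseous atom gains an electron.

O is in period 2, group 16; Na is in period 3, group 1; S is in period 3, group 16; In is in period 5, group 13; Bi is in period 6, group 15.
EA tends to increase across a period and decrease down a group, though the pattern is less regular than for IE or radius.
These span different periods and groups, so the two trends combine.
Na > In: period and group pull opposite ways; the down-group shift dominates (53 vs 29 kJ/mol).
Bi > Na: period and group pull opposite ways; the across-period shift dominates (91 vs 53 kJ/mol).
O > Bi: both effects reinforce here, so O is clearly the higher of the two.
S > O: this pair runs against the simple trend — see the exception note.
Note the exception: S has a higher electron affinity than O, contrary to the simple trend — the compact 2p subshell of O repels the added electron more than S's larger 3p does.
For reference (kJ/mol): O 141, Na 53, S 200, In 29, Bi 91.
So from lowest to highest: In < Na < Bi < O < S.

In < Na < Bi < O < S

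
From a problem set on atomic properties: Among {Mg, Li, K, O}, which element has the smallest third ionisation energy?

K

IE_3 is the cost of taking one more electron from the +2 cation: Mg²⁺ is the bare [Ne] core; Li²⁺ is already 1 electron into the core; K²⁺ is already 1 electron into the core; O²⁺ still has 4 valence electrons.
Usually core removal costs more than valence removal, but here the competition is close: a tightly held n=2 valence electron can cost more to remove than an n=3 core electron, so the actual values have to decide it.
The numbers (kJ/mol): Mg 7733, Li 11815, K 4420, O 5300.
So the third ionization energies run K < O < Mg < Li.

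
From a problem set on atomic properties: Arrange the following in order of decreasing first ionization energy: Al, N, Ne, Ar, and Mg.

Ne > Ar > N > Mg > Al

N is in period 2, group 15; Ne is in period 2, group 18; Mg is in period 3, group 2; Al is in period 3, group 13; Ar is in period 3, group 18.
First ionization energy rises across a period (greater Z_eff holds electrons more tightly) and falls down a group (valence electrons are farther from the nucleus).
These span different periods and groups, so the two trends combine.
Mg > Al: this pair runs against the simple trend — see the exception note.
N > Mg: both effects reinforce here, so N is clearly the higher of the two.
Ar > N: the two effects oppose for this pair; the across-period effect wins (1521 vs 1402 kJ/mol).
Ne > Ar: they share group 18; the group trend gives Ne the larger value.
Note the exception: Mg has a higher first ionization energy than Al, contrary to the simple trend — Al's single 3p electron is easier to remove than one from Mg's filled 3s².
Tabulated first ionization energy (kJ/mol): N 1402, Ne 2081, Mg 738, Al 578, Ar 1521.
So from highest to lowest: Ne > Ar > N > Mg > Al.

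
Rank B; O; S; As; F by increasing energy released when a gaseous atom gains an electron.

Adding an electron releases more energy for atoms nearer the top right (short of the noble gases).
Here both period and group differ, so the two effects have to be weighed against each other.
As > B: period and group pull opposite ways; the across-period shift dominates (78 vs 27 kJ/mol).
O > As: both effects reinforce here, so O is clearly the higher of the two.
S > O: this pair runs against the simple trend — see the exception note.
F > S: both effects reinforce here, so F is clearly the higher of the two.
Note the exception: S has a higher electron affinity than O, contrary to the simple trend — the compact 2p subshell of O repels the added electron more than S's larger 3p does.
Approximate values (kJ/mol): B 27, O 141, F 328, S 200, As 78.
So from lowest to highest: B < As < O < S < F.

B < As < O < S < F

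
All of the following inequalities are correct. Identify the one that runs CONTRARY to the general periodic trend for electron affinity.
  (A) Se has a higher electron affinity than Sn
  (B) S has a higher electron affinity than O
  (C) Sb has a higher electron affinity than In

The general trend: electron affinity increases across a period and decreases down a group.
(A) Se (period 4, group 16) vs Sn (period 5, group 14): the stated order agrees with the simple trend.
(B) S (period 3, group 16) vs O (period 2, group 16): the stated order contradicts the simple trend.
(C) Sb (period 5, group 15) vs In (period 5, group 13): the stated order agrees with the simple trend.
The exception is (B): the compact 2p subshell of O repels the added electron more than S's larger 3p does.

(B)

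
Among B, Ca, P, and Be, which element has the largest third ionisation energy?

Be

IE_3 is the cost of taking one more electron from the +2 cation: B²⁺ still has 1 valence electron; Ca²⁺ is the bare [Ar] core; P²⁺ still has 3 valence electrons; Be²⁺ is the bare [He] core.
Pulling an electron out of a noble-gas core costs far more than removing a remaining valence electron, so Ca and Be sit at the high end of IE_3.
Valence configurations: B²⁺ [He]2s¹, P²⁺ [Ne]3s²3p¹.
Approximate IE_3 values (kJ/mol): B 3660, Ca 4912, P 2914, Be 14849.
Hence IE_3: P < B < Ca < Be.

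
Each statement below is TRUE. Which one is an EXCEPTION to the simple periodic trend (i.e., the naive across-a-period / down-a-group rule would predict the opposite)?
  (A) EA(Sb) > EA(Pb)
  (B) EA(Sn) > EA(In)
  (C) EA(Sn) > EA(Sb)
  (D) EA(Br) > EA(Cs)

(C)

The general trend: electron affinity increases across a period and decreases down a group.
(A) Sb (period 5, group 15) vs Pb (period 6, group 14): the stated order agrees with the simple trend.
(B) Sn (period 5, group 14) vs In (period 5, group 13): the stated order agrees with the simple trend.
(C) Sn (period 5, group 14) vs Sb (period 5, group 15): the stated order contradicts the simple trend.
(D) Br (period 4, group 17) vs Cs (period 6, group 1): the stated order agrees with the simple trend.
The exception is (C): adding an electron to Sb's half-filled 5p³ is unfavourable, so Sn has the more exothermic EA.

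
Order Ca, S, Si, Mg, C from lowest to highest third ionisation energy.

The third ionization energy removes an electron from the +2 ion. For each element: Ca²⁺ is the bare [Ar] core; S²⁺ still has 4 valence electrons; Si²⁺ still has 2 valence electrons; Mg²⁺ is the bare [Ne] core; C²⁺ still has 2 valence electrons.
Breaking into a closed-shell core is much more expensive than removing a leftover valence electron — Ca and Mg have the largest IE_3 here.
Valence configurations: S²⁺ [Ne]3s²3p², Si²⁺ [Ne]3s², C²⁺ [He]2s².
Approximate IE_3 values (kJ/mol): Ca 4912, S 3357, Si 3232, Mg 7733, C 4620.
So the third ionization energies run Si < S < C < Ca < Mg.

Si < S < C < Ca < Mg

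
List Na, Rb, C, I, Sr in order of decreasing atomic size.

Rb, Sr, Na, I, C

C is in period 2, group 14; Na is in period 3, group 1; Rb is in period 5, group 1; Sr is in period 5, group 2; I is in period 5, group 17.
Radius decreases left→right (rising Z_eff, same n) and increases top→bottom (higher n).
Here both period and group differ, so the two effects have to be weighed against each other.
I > C: period and group pull opposite ways; the down-group shift dominates (133 vs 75 pm).
Na > I: period and group pull opposite ways; the across-period shift dominates (155 vs 133 pm).
Sr > Na: period and group pull opposite ways; the down-group shift dominates (185 vs 155 pm).
Rb > Sr: Rb lies to the left of Sr in period 5, so the across-period effect alone puts Rb larger.
Approximate values (pm): C 75, Na 155, Rb 210, Sr 185, I 133.
So from largest to smallest: Rb > Sr > Na > I > C.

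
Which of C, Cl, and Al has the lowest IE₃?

Al

After 2 electrons have been removed, what remains? C²⁺ still has 2 valence electrons; Cl²⁺ still has 5 valence electrons; Al²⁺ still has 1 valence electron.
All are still removing valence electrons, so compare the +2 ions as you would atoms: IE_3 generally rises across a period (higher Z_eff) and falls down a group (larger shell), subject to the usual subshell exceptions.
Valence configurations: C²⁺ [He]2s², Cl²⁺ [Ne]3s²3p³, Al²⁺ [Ne]3s¹.
Tabulated IE_3 (kJ/mol): C 4620, Cl 3822, Al 2745.
Hence IE_3: Al < Cl < C.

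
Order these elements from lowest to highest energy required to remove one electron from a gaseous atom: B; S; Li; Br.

Li, B, S, Br

Li is in period 2, group 1; B is in period 2, group 13; S is in period 3, group 16; Br is in period 4, group 17.
IE₁ increases left→right with effective nuclear charge and decreases top→bottom as the valence shell moves farther out.
These span different periods and groups, so the two trends combine.
B > Li: B lies to the right of Li in period 2, so the across-period effect alone puts B higher.
S > B: period and group pull opposite ways; the across-period shift dominates (1000 vs 801 kJ/mol).
Br > S: the two effects oppose for this pair; the across-period effect wins (1140 vs 1000 kJ/mol).
Approximate values (kJ/mol): Li 520, B 801, S 1000, Br 1140.
So from lowest to highest: Li < B < S < Br.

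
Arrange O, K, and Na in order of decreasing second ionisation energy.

Na, O, K

After 1 electron has been removed, what remains? O⁺ still has 5 valence electrons; K⁺ is the bare [Ar] core; Na⁺ is the bare [Ne] core.
Usually core removal costs more than valence removal, but here the competition is close: a tightly held n=2 valence electron can cost more to remove than an n=3 core electron, so the actual values have to decide it.
Approximate IE_2 values (kJ/mol): O 3388, K 3052, Na 4562.
Hence IE_2: K < O < Na.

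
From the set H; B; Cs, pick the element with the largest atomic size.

Cs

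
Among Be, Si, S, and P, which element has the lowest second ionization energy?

After 1 electron has been removed, what remains? Be⁺ still has 1 valence electron; Si⁺ still has 3 valence electrons; S⁺ still has 5 valence electrons; P⁺ still has 4 valence electrons.
All are still removing valence electrons, so compare the +1 ions as you would atoms: IE_2 generally rises across a period (higher Z_eff) and falls down a group (larger shell), subject to the usual subshell exceptions.
Valence configurations: Be⁺ [He]2s¹, Si⁺ [Ne]3s²3p¹, S⁺ [Ne]3s²3p³, P⁺ [Ne]3s²3p².
Approximate IE_2 values (kJ/mol): Be 1757, Si 1577, S 2252, P 1907.
Putting it together, IE_2: Si < Be < P < S.

Si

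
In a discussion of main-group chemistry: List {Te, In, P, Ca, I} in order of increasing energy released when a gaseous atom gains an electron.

Atoms with high Z_eff and room in the valence shell (especially the halogens) have the most exothermic electron affinities.
These span different periods and groups, so the two trends combine.
In > Ca: period and group pull opposite ways; the across-period shift dominates (29 vs 2 kJ/mol).
P > In: both effects reinforce here, so P is clearly the higher of the two.
Te > P: the two effects oppose for this pair; the across-period effect wins (190 vs 72 kJ/mol).
I > Te: I lies to the right of Te in period 5, so the across-period effect alone puts I higher.
Approximate values (kJ/mol): P 72, Ca 2, In 29, Te 190, I 295.
So from lowest to highest: Ca < In < P < Te < I.

Ca, In, P, Te, I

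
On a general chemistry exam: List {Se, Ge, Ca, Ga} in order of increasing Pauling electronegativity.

Ca, Ga, Ge, Se

Electronegativity increases across a period and decreases down a group, tracking effective nuclear charge and atomic size.
All lie in period 4, so electronegativity increases left to right.
So from lowest to highest: Ca < Ga < Ge < Se.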